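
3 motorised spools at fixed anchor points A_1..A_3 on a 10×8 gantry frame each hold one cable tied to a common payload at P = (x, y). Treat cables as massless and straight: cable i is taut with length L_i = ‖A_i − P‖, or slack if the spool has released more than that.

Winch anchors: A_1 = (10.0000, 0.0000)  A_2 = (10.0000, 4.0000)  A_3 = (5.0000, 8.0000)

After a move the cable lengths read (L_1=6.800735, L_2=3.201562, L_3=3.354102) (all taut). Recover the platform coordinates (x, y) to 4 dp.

(8.0000, 6.5000)

circle eqns → linear via eq_j − eq_1; set q_j = A_j·A_j − L_j²
q_1 = 100.0000+0.0000−46.2500 = 53.7500
0.0000·x − 8.0000·y = q_1−q_2 = -52.0000
10.0000·x − 16.0000·y = q_1−q_3 = -24.0000
solve first two rows → x=8.0000, y=6.5000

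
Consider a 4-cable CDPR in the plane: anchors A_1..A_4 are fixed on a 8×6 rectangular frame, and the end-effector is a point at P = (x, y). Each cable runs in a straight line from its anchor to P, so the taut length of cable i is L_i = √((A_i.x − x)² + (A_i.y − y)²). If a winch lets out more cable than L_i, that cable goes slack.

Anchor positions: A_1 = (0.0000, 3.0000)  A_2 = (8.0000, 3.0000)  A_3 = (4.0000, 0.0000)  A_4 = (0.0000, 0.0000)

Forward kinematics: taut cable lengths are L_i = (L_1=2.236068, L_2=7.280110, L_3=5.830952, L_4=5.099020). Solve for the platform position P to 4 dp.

circle eqns → linear via eq_j − eq_1; set k_j = A_j·A_j − L_j²
k_1 = 0.0000+9.0000−5.0000 = 4.0000
-16.0000·x + 0.0000·y = k_1−k_2 = -16.0000
-8.0000·x + 6.0000·y = k_1−k_3 = 22.0000
0.0000·x + 6.0000·y = k_1−k_4 = 30.0000
solve first two rows → x=1.0000, y=5.0000
check cable 4: ‖A_4−P‖² = 26.0000 ≈ L_4² = 26.0000 ✓

(1.0000, 5.0000)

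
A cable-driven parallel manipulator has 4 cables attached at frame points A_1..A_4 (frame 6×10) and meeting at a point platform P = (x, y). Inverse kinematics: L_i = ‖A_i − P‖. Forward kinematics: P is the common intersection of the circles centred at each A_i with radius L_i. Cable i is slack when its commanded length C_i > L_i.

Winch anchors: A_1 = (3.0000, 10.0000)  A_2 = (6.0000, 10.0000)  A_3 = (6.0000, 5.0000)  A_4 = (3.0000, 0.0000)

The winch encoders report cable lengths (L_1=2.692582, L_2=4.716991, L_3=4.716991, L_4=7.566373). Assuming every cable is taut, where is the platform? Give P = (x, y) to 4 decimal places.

each cable: (A_i−P)·(A_i−P) = L_i²; let q_i = ‖A_i‖²−L_i²
q_1 = 9.0000+100.0000−7.2500 = 101.7500
row 1: -6.0000x + 0.0000y = -12.0000  (q_2=113.7500)
row 2: -6.0000x + 10.0000y = 63.0000  (q_3=38.7500)
row 3: 0.0000x + 20.0000y = 150.0000  (q_4=-48.2500)
Cramer on rows 1–2 → x = 2.0000, y = 7.5000
check cable 4: ‖A_4−P‖² = 57.2500 ≈ L_4² = 57.2500 ✓

(2.0000, 7.5000)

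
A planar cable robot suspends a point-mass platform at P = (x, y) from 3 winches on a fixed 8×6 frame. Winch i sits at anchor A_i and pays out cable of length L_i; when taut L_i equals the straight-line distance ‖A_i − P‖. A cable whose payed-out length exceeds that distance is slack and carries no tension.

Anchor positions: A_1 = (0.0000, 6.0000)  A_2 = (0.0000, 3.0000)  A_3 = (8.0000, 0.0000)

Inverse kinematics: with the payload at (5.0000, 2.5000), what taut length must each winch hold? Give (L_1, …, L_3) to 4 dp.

L_1: Δ = A_1−P = (-5.0000, 3.5000) → ‖Δ‖ = √37.2500 = 6.1033
L_2: Δ = A_2−P = (-5.0000, 0.5000) → ‖Δ‖ = √25.2500 = 5.0249
L_3: Δ = A_3−P = (3.0000, -2.5000) → ‖Δ‖ = √15.2500 = 3.9051

(6.1033, 5.0249, 3.9051)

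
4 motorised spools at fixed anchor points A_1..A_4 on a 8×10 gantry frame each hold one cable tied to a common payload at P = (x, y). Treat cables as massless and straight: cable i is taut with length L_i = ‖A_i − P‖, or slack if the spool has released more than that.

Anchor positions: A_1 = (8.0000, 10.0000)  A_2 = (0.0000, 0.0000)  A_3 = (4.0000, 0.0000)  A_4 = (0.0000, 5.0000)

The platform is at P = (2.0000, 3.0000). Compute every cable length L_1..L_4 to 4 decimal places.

L_1: Δ = A_1−P = (6.0000, 7.0000) → ‖Δ‖ = √85.0000 = 9.2195
L_2: Δ = A_2−P = (-2.0000, -3.0000) → ‖Δ‖ = √13.0000 = 3.6056
L_3: Δ = A_3−P = (2.0000, -3.0000) → ‖Δ‖ = √13.0000 = 3.6056
L_4: Δ = A_4−P = (-2.0000, 2.0000) → ‖Δ‖ = √8.0000 = 2.8284

(9.2195, 3.6056, 3.6056, 2.8284)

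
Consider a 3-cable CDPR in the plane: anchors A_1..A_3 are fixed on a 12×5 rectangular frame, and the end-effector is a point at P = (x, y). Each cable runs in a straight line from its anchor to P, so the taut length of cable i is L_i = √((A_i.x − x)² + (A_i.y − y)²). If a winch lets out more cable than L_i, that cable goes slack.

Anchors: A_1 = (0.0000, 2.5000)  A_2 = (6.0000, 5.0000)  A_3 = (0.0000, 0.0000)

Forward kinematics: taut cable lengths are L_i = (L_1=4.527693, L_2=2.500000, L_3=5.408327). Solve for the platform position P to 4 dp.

(4.5000, 3.0000)

each cable: (A_i−P)·(A_i−P) = L_i²; let q_i = ‖A_i‖²−L_i²
q_1 = 0.0000+6.2500−20.5000 = -14.2500
row 1: -12.0000x − 5.0000y = -69.0000  (q_2=54.7500)
row 2: 0.0000x + 5.0000y = 15.0000  (q_3=-29.2500)
Cramer on rows 1–2 → x = 4.5000, y = 3.0000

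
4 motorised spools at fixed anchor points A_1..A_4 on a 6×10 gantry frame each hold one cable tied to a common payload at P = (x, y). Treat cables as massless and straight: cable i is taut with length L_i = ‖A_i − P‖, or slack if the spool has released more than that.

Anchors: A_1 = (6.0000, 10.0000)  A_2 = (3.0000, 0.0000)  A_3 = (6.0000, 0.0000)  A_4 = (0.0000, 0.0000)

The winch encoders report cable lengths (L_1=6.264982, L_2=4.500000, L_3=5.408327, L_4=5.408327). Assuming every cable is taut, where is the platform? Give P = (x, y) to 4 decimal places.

expand ‖A_i−P‖²=L_i² and subtract eq 1 (k_i ≔ ‖A_i‖²−L_i²)
k_1 = 36.0000+100.0000−39.2500 = 96.7500
eq1−eq2 → [6.0000  20.0000]·P = 108.0000
eq1−eq3 → [0.0000  20.0000]·P = 90.0000
eq1−eq4 → [12.0000  20.0000]·P = 126.0000
2×2 solve → P = (3.0000, 4.5000)
check cable 4: ‖A_4−P‖² = 29.2500 ≈ L_4² = 29.2500 ✓

(3.0000, 4.5000)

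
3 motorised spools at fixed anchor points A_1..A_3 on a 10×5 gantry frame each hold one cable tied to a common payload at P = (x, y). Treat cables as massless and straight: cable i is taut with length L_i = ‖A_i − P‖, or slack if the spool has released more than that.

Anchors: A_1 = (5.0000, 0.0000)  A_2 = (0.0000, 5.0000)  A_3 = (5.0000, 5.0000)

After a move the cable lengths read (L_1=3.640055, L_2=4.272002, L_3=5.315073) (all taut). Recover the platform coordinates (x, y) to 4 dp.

(1.5000, 1.0000)

expand ‖A_i−P‖²=L_i² and subtract eq 1 (k_i ≔ ‖A_i‖²−L_i²)
k_1 = 25.0000+0.0000−13.2500 = 11.7500
eq1−eq2 → [10.0000  -10.0000]·P = 5.0000
eq1−eq3 → [0.0000  -10.0000]·P = -10.0000
2×2 solve → P = (1.5000, 1.0000)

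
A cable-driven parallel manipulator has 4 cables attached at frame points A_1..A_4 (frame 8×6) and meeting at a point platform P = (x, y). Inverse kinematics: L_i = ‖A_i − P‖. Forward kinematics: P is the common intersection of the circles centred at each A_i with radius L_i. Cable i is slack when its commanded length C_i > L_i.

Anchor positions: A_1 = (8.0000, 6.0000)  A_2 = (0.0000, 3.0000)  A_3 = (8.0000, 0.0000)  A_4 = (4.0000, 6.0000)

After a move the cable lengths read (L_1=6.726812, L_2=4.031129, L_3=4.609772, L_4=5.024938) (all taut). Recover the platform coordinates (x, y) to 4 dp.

each cable: (A_i−P)·(A_i−P) = L_i²; let k_i = ‖A_i‖²−L_i²
k_1 = 64.0000+36.0000−45.2500 = 54.7500
row 1: 16.0000x + 6.0000y = 62.0000  (k_2=-7.2500)
row 2: 0.0000x + 12.0000y = 12.0000  (k_3=42.7500)
row 3: 8.0000x + 0.0000y = 28.0000  (k_4=26.7500)
Cramer on rows 1–2 → x = 3.5000, y = 1.0000
check cable 4: ‖A_4−P‖² = 25.2500 ≈ L_4² = 25.2500 ✓

(3.5000, 1.0000)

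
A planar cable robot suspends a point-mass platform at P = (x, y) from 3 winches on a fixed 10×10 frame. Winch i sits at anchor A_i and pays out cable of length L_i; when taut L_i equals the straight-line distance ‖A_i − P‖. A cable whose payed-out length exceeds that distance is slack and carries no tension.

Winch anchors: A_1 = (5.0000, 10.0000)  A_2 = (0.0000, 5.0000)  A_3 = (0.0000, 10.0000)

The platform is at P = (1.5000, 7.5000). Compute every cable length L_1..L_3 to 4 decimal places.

(4.3012, 2.9155, 2.9155)

L_1: Δ = A_1−P = (3.5000, 2.5000) → ‖Δ‖ = √18.5000 = 4.3012
L_2: Δ = A_2−P = (-1.5000, -2.5000) → ‖Δ‖ = √8.5000 = 2.9155
L_3: Δ = A_3−P = (-1.5000, 2.5000) → ‖Δ‖ = √8.5000 = 2.9155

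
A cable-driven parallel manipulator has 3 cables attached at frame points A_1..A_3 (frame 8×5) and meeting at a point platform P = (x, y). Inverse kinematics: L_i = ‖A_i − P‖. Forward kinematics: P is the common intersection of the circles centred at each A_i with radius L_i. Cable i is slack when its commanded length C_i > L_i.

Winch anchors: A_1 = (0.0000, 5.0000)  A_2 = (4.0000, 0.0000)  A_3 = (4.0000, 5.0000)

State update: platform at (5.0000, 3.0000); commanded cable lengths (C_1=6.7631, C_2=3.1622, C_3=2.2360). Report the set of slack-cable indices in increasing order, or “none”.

1

i=1: geometric 5.3852 vs commanded 6.7631 ⇒ slack
i=2: geometric 3.1623 vs commanded 3.1622 ⇒ taut
i=3: geometric 2.2361 vs commanded 2.2360 ⇒ taut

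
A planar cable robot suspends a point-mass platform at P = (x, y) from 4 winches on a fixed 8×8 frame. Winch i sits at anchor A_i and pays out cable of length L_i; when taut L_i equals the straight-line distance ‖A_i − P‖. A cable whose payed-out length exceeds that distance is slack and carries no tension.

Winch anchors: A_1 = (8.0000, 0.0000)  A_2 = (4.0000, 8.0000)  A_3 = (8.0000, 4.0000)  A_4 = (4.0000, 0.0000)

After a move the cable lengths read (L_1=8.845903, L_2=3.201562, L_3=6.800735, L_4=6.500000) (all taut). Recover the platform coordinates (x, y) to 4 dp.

(1.5000, 6.0000)

each cable: (A_i−P)·(A_i−P) = L_i²; let k_i = ‖A_i‖²−L_i²
k_1 = 64.0000+0.0000−78.2500 = -14.2500
row 1: 8.0000x − 16.0000y = -84.0000  (k_2=69.7500)
row 2: 0.0000x − 8.0000y = -48.0000  (k_3=33.7500)
row 3: 8.0000x + 0.0000y = 12.0000  (k_4=-26.2500)
Cramer on rows 1–2 → x = 1.5000, y = 6.0000
check cable 4: ‖A_4−P‖² = 42.2500 ≈ L_4² = 42.2500 ✓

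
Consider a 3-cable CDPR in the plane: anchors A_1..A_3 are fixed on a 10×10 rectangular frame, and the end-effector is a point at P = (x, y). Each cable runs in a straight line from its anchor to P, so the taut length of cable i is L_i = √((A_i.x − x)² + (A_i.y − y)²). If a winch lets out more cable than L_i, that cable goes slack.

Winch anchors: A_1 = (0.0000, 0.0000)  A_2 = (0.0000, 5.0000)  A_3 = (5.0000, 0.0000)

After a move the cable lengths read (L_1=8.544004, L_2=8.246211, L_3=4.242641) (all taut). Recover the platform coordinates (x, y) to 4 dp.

circle eqns → linear via eq_j − eq_1; set c_j = A_j·A_j − L_j²
c_1 = 0.0000+0.0000−73.0000 = -73.0000
0.0000·x − 10.0000·y = c_1−c_2 = -30.0000
-10.0000·x + 0.0000·y = c_1−c_3 = -80.0000
solve first two rows → x=8.0000, y=3.0000

(8.0000, 3.0000)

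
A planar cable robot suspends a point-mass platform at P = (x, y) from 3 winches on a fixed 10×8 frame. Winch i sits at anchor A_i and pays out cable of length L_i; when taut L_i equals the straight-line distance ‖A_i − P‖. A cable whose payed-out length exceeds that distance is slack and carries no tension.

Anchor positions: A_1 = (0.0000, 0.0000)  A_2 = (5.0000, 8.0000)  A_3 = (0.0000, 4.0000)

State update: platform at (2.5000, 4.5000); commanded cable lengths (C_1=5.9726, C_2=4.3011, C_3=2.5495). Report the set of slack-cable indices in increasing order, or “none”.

cable 1: √((-2.5000)²+(-4.5000)²)=5.1478, C_1=5.9726: slack
cable 2: √((2.5000)²+(3.5000)²)=4.3012, C_2=4.3011: taut
cable 3: √((-2.5000)²+(-0.5000)²)=2.5495, C_3=2.5495: taut

1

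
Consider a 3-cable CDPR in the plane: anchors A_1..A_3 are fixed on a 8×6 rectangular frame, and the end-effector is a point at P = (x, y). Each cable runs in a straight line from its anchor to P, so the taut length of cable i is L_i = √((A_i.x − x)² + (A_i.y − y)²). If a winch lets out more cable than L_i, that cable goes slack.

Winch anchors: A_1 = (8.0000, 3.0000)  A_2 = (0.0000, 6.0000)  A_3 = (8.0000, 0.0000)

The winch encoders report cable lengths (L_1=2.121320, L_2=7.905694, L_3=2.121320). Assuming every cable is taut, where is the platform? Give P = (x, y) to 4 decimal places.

circle eqns → linear via eq_j − eq_1; set c_j = A_j·A_j − L_j²
c_1 = 64.0000+9.0000−4.5000 = 68.5000
16.0000·x − 6.0000·y = c_1−c_2 = 95.0000
0.0000·x + 6.0000·y = c_1−c_3 = 9.0000
solve first two rows → x=6.5000, y=1.5000

(6.5000, 1.5000)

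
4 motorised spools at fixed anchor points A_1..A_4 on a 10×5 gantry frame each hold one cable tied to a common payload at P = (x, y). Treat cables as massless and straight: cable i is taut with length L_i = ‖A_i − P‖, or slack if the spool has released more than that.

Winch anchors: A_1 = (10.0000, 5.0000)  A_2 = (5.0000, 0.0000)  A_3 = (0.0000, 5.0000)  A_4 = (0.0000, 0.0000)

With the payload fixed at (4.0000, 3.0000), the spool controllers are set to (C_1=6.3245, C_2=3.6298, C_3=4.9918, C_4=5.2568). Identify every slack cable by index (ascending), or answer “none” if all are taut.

cable 1: √((6.0000)²+(2.0000)²)=6.3246, C_1=6.3245: taut
cable 2: √((1.0000)²+(-3.0000)²)=3.1623, C_2=3.6298: slack
cable 3: √((-4.0000)²+(2.0000)²)=4.4721, C_3=4.9918: slack
cable 4: √((-4.0000)²+(-3.0000)²)=5.0000, C_4=5.2568: slack

2, 3, 4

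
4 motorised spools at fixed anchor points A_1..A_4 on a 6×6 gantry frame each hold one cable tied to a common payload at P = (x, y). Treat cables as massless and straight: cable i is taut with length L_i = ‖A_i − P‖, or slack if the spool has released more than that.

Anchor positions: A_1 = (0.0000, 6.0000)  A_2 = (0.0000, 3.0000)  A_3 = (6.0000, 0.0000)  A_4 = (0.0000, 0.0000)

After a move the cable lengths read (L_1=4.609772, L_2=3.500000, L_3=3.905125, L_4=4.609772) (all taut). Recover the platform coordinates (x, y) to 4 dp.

each cable: (A_i−P)·(A_i−P) = L_i²; let q_i = ‖A_i‖²−L_i²
q_1 = 0.0000+36.0000−21.2500 = 14.7500
row 1: 0.0000x + 6.0000y = 18.0000  (q_2=-3.2500)
row 2: -12.0000x + 12.0000y = -6.0000  (q_3=20.7500)
row 3: 0.0000x + 12.0000y = 36.0000  (q_4=-21.2500)
Cramer on rows 1–2 → x = 3.5000, y = 3.0000
check cable 4: ‖A_4−P‖² = 21.2500 ≈ L_4² = 21.2500 ✓

(3.5000, 3.0000)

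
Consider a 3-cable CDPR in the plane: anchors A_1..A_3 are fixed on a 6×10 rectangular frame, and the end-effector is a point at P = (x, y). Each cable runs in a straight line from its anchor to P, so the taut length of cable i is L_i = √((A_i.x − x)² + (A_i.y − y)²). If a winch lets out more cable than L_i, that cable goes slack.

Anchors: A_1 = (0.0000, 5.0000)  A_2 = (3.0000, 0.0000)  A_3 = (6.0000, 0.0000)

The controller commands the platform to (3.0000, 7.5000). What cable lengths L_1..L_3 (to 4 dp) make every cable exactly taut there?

cable 1: Δx=-3.0000, Δy=-2.5000; L_1 = √(Δx²+Δy²) = 3.9051
cable 2: Δx=0.0000, Δy=-7.5000; L_2 = √(Δx²+Δy²) = 7.5000
cable 3: Δx=3.0000, Δy=-7.5000; L_3 = √(Δx²+Δy²) = 8.0777

(3.9051, 7.5000, 8.0777)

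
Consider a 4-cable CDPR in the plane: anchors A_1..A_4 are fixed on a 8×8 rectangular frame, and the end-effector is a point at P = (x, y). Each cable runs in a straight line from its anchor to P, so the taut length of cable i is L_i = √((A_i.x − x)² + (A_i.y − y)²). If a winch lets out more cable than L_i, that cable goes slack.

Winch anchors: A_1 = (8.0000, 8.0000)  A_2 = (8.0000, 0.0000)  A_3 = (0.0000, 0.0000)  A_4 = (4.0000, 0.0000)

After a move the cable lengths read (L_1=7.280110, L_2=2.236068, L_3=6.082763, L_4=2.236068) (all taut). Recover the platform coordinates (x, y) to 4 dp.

(6.0000, 1.0000)

each cable: (A_i−P)·(A_i−P) = L_i²; let k_i = ‖A_i‖²−L_i²
k_1 = 64.0000+64.0000−53.0000 = 75.0000
row 1: 0.0000x + 16.0000y = 16.0000  (k_2=59.0000)
row 2: 16.0000x + 16.0000y = 112.0000  (k_3=-37.0000)
row 3: 8.0000x + 16.0000y = 64.0000  (k_4=11.0000)
Cramer on rows 1–2 → x = 6.0000, y = 1.0000
check cable 4: ‖A_4−P‖² = 5.0000 ≈ L_4² = 5.0000 ✓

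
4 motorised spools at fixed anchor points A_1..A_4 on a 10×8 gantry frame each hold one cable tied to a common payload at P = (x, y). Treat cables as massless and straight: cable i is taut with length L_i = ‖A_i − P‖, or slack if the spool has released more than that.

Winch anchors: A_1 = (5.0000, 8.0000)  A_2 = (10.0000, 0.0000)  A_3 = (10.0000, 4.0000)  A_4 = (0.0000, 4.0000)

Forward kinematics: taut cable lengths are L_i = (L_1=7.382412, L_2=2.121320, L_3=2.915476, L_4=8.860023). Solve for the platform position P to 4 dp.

each cable: (A_i−P)·(A_i−P) = L_i²; let k_i = ‖A_i‖²−L_i²
k_1 = 25.0000+64.0000−54.5000 = 34.5000
row 1: -10.0000x + 16.0000y = -61.0000  (k_2=95.5000)
row 2: -10.0000x + 8.0000y = -73.0000  (k_3=107.5000)
row 3: 10.0000x + 8.0000y = 97.0000  (k_4=-62.5000)
Cramer on rows 1–2 → x = 8.5000, y = 1.5000
check cable 4: ‖A_4−P‖² = 78.5000 ≈ L_4² = 78.5000 ✓

(8.5000, 1.5000)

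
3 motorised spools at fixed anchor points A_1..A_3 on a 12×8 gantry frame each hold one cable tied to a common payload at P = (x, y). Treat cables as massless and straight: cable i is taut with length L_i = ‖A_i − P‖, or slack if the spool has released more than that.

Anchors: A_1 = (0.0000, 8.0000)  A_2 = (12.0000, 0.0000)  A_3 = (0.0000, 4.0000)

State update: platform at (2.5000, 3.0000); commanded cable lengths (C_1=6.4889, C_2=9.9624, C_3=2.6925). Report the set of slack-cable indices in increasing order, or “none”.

i=1: geometric 5.5902 vs commanded 6.4889 ⇒ slack
i=2: geometric 9.9624 vs commanded 9.9624 ⇒ taut
i=3: geometric 2.6926 vs commanded 2.6925 ⇒ taut

1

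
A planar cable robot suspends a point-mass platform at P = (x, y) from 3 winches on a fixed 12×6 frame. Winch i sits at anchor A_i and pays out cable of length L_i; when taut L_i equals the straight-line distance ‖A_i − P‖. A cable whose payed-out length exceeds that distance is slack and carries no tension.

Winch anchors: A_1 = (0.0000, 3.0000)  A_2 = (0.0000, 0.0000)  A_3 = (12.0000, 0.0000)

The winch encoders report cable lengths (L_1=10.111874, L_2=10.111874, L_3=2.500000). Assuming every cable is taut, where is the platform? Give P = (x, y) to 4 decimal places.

(10.0000, 1.5000)

expand ‖A_i−P‖²=L_i² and subtract eq 1 (q_i ≔ ‖A_i‖²−L_i²)
q_1 = 0.0000+9.0000−102.2500 = -93.2500
eq1−eq2 → [0.0000  6.0000]·P = 9.0000
eq1−eq3 → [-24.0000  6.0000]·P = -231.0000
2×2 solve → P = (10.0000, 1.5000)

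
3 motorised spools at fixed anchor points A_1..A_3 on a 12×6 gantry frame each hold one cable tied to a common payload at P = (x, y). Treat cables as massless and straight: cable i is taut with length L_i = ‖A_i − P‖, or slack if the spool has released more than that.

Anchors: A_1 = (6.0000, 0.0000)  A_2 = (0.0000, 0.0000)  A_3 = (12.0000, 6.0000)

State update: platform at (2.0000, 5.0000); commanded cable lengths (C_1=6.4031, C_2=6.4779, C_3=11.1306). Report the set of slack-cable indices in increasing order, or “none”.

i=1: geometric 6.4031 vs commanded 6.4031 ⇒ taut
i=2: geometric 5.3852 vs commanded 6.4779 ⇒ slack
i=3: geometric 10.0499 vs commanded 11.1306 ⇒ slack

2, 3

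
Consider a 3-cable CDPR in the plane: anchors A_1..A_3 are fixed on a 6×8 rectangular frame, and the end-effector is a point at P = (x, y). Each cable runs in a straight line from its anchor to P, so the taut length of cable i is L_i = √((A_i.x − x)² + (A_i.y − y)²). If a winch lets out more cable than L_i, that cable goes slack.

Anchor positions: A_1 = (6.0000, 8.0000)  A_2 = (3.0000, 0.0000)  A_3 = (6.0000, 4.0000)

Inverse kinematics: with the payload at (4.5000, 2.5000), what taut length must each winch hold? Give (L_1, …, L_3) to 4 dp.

cable 1: Δx=1.5000, Δy=5.5000; L_1 = √(Δx²+Δy²) = 5.7009
cable 2: Δx=-1.5000, Δy=-2.5000; L_2 = √(Δx²+Δy²) = 2.9155
cable 3: Δx=1.5000, Δy=1.5000; L_3 = √(Δx²+Δy²) = 2.1213

(5.7009, 2.9155, 2.1213)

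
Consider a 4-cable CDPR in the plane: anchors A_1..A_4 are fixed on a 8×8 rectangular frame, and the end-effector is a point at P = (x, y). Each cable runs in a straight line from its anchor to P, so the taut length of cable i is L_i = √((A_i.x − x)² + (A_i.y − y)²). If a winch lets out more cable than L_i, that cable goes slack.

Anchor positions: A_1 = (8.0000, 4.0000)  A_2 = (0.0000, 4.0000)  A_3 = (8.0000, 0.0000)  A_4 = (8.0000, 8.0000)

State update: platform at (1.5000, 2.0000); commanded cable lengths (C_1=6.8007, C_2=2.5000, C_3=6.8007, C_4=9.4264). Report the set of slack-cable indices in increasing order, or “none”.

4

i=1: geometric 6.8007 vs commanded 6.8007 ⇒ taut
i=2: geometric 2.5000 vs commanded 2.5000 ⇒ taut
i=3: geometric 6.8007 vs commanded 6.8007 ⇒ taut
i=4: geometric 8.8459 vs commanded 9.4264 ⇒ slack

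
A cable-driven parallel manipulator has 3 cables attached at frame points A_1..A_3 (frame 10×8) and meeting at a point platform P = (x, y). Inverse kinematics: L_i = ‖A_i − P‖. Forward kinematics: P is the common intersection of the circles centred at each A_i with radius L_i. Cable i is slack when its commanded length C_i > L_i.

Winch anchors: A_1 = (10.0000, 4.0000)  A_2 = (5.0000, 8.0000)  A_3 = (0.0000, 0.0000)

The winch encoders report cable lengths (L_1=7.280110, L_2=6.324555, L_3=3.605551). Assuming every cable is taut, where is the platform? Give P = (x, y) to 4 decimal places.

circle eqns → linear via eq_j − eq_1; set k_j = A_j·A_j − L_j²
k_1 = 100.0000+16.0000−53.0000 = 63.0000
10.0000·x − 8.0000·y = k_1−k_2 = 14.0000
20.0000·x + 8.0000·y = k_1−k_3 = 76.0000
solve first two rows → x=3.0000, y=2.0000

(3.0000, 2.0000)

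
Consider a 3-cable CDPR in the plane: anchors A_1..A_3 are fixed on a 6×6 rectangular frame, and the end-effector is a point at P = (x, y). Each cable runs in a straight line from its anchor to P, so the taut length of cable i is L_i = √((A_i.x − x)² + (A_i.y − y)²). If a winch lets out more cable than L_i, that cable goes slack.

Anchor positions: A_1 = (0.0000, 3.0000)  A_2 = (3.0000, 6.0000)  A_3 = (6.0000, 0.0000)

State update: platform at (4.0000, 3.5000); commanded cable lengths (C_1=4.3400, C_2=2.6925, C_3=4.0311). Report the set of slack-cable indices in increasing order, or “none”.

cable 1: L_1 = ‖A_1−P‖ = 4.0311;  C_1 = 4.3400 → slack
cable 2: L_2 = ‖A_2−P‖ = 2.6926;  C_2 = 2.6925 → taut
cable 3: L_3 = ‖A_3−P‖ = 4.0311;  C_3 = 4.0311 → taut

1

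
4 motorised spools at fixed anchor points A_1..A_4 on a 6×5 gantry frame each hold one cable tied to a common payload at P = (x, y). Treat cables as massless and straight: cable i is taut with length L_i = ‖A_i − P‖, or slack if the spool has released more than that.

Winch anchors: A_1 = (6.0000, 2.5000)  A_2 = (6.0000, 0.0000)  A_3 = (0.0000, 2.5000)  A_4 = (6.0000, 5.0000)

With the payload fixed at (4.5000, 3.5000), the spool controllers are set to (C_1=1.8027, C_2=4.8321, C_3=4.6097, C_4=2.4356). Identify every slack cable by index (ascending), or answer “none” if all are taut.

2, 4

cable 1: L_1 = ‖A_1−P‖ = 1.8028;  C_1 = 1.8027 → taut
cable 2: L_2 = ‖A_2−P‖ = 3.8079;  C_2 = 4.8321 → slack
cable 3: L_3 = ‖A_3−P‖ = 4.6098;  C_3 = 4.6097 → taut
cable 4: L_4 = ‖A_4−P‖ = 2.1213;  C_4 = 2.4356 → slack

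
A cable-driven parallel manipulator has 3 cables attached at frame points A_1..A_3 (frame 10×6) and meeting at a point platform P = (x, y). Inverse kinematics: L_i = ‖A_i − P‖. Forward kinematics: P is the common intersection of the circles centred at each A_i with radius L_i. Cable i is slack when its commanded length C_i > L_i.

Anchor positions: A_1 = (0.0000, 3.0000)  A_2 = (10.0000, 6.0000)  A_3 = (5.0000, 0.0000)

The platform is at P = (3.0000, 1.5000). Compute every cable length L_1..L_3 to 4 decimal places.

cable 1: Δx=-3.0000, Δy=1.5000; L_1 = √(Δx²+Δy²) = 3.3541
cable 2: Δx=7.0000, Δy=4.5000; L_2 = √(Δx²+Δy²) = 8.3217
cable 3: Δx=2.0000, Δy=-1.5000; L_3 = √(Δx²+Δy²) = 2.5000

(3.3541, 8.3217, 2.5000)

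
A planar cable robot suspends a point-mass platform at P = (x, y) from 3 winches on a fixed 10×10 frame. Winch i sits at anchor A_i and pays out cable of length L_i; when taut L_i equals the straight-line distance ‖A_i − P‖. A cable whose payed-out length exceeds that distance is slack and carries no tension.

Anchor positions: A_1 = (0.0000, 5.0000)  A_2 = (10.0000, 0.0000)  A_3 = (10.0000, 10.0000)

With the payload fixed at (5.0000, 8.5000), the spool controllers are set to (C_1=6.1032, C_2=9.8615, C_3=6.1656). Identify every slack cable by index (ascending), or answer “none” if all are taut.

cable 1: √((-5.0000)²+(-3.5000)²)=6.1033, C_1=6.1032: taut
cable 2: √((5.0000)²+(-8.5000)²)=9.8615, C_2=9.8615: taut
cable 3: √((5.0000)²+(1.5000)²)=5.2202, C_3=6.1656: slack

3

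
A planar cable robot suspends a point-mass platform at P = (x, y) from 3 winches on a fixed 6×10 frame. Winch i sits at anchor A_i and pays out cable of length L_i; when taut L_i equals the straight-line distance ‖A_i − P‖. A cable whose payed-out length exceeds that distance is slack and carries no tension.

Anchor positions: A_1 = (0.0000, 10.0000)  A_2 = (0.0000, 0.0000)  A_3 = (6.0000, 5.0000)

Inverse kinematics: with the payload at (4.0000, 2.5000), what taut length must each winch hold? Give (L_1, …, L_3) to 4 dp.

cable 1: Δx=-4.0000, Δy=7.5000; L_1 = √(Δx²+Δy²) = 8.5000
cable 2: Δx=-4.0000, Δy=-2.5000; L_2 = √(Δx²+Δy²) = 4.7170
cable 3: Δx=2.0000, Δy=2.5000; L_3 = √(Δx²+Δy²) = 3.2016

(8.5000, 4.7170, 3.2016)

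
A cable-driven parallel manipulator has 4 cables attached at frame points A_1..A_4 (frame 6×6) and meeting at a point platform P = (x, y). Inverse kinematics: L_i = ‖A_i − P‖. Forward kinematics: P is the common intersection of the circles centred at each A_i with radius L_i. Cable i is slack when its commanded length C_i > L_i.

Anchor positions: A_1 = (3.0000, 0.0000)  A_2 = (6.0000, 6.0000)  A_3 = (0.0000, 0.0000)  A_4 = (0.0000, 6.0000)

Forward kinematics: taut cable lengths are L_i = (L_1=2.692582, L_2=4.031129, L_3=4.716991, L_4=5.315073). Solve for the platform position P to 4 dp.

(4.0000, 2.5000)

expand ‖A_i−P‖²=L_i² and subtract eq 1 (c_i ≔ ‖A_i‖²−L_i²)
c_1 = 9.0000+0.0000−7.2500 = 1.7500
eq1−eq2 → [-6.0000  -12.0000]·P = -54.0000
eq1−eq3 → [6.0000  0.0000]·P = 24.0000
eq1−eq4 → [6.0000  -12.0000]·P = -6.0000
2×2 solve → P = (4.0000, 2.5000)
check cable 4: ‖A_4−P‖² = 28.2500 ≈ L_4² = 28.2500 ✓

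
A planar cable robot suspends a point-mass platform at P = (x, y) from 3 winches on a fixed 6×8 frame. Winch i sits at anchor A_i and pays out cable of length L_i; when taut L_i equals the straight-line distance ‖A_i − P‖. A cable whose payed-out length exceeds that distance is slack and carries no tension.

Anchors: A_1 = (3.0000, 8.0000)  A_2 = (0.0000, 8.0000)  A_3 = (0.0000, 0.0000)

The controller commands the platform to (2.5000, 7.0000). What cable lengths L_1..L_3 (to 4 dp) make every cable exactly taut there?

(1.1180, 2.6926, 7.4330)

cable 1: Δx=0.5000, Δy=1.0000; L_1 = √(Δx²+Δy²) = 1.1180
cable 2: Δx=-2.5000, Δy=1.0000; L_2 = √(Δx²+Δy²) = 2.6926
cable 3: Δx=-2.5000, Δy=-7.0000; L_3 = √(Δx²+Δy²) = 7.4330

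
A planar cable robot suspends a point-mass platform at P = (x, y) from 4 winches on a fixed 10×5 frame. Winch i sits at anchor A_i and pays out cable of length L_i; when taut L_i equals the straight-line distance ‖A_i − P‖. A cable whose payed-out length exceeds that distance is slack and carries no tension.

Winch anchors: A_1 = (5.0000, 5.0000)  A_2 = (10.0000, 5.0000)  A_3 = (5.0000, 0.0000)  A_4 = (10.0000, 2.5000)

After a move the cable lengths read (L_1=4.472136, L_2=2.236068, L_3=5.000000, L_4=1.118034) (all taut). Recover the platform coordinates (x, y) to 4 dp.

each cable: (A_i−P)·(A_i−P) = L_i²; let q_i = ‖A_i‖²−L_i²
q_1 = 25.0000+25.0000−20.0000 = 30.0000
row 1: -10.0000x + 0.0000y = -90.0000  (q_2=120.0000)
row 2: 0.0000x + 10.0000y = 30.0000  (q_3=0.0000)
row 3: -10.0000x + 5.0000y = -75.0000  (q_4=105.0000)
Cramer on rows 1–2 → x = 9.0000, y = 3.0000
check cable 4: ‖A_4−P‖² = 1.2500 ≈ L_4² = 1.2500 ✓

(9.0000, 3.0000)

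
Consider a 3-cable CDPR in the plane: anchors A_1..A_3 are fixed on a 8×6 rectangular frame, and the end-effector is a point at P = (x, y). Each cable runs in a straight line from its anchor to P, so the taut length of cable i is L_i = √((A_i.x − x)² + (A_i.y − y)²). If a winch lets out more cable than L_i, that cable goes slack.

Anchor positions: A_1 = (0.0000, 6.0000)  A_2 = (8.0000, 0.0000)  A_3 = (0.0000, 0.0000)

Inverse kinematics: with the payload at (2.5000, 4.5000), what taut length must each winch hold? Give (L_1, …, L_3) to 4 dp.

(2.9155, 7.1063, 5.1478)

L_1: Δ = A_1−P = (-2.5000, 1.5000) → ‖Δ‖ = √8.5000 = 2.9155
L_2: Δ = A_2−P = (5.5000, -4.5000) → ‖Δ‖ = √50.5000 = 7.1063
L_3: Δ = A_3−P = (-2.5000, -4.5000) → ‖Δ‖ = √26.5000 = 5.1478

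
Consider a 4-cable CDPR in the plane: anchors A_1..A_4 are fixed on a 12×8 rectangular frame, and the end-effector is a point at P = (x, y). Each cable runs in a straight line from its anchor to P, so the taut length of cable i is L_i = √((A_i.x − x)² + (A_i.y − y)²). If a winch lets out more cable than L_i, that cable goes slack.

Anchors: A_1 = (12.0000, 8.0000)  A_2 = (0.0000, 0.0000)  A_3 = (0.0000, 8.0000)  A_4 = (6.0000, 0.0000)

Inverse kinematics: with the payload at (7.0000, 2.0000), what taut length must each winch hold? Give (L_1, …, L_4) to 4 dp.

(7.8102, 7.2801, 9.2195, 2.2361)

cable 1: Δx=5.0000, Δy=6.0000; L_1 = √(Δx²+Δy²) = 7.8102
cable 2: Δx=-7.0000, Δy=-2.0000; L_2 = √(Δx²+Δy²) = 7.2801
cable 3: Δx=-7.0000, Δy=6.0000; L_3 = √(Δx²+Δy²) = 9.2195
cable 4: Δx=-1.0000, Δy=-2.0000; L_4 = √(Δx²+Δy²) = 2.2361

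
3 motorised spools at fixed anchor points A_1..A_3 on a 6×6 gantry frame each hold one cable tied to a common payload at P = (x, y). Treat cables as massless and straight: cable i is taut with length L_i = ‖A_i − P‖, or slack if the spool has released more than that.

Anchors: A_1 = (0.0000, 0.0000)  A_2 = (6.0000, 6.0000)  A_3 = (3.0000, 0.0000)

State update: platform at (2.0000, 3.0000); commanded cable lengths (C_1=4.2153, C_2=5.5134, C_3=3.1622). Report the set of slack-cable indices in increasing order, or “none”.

cable 1: √((-2.0000)²+(-3.0000)²)=3.6056, C_1=4.2153: slack
cable 2: √((4.0000)²+(3.0000)²)=5.0000, C_2=5.5134: slack
cable 3: √((1.0000)²+(-3.0000)²)=3.1623, C_3=3.1622: taut

1, 2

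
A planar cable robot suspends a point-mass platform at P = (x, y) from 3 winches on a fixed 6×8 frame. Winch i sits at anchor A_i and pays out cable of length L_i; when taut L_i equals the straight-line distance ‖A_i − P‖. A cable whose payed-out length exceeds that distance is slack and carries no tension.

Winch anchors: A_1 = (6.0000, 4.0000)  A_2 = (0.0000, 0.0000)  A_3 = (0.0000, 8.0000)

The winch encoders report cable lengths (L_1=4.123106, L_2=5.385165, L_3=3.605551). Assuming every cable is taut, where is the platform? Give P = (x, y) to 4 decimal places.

circle eqns → linear via eq_j − eq_1; set k_j = A_j·A_j − L_j²
k_1 = 36.0000+16.0000−17.0000 = 35.0000
12.0000·x + 8.0000·y = k_1−k_2 = 64.0000
12.0000·x − 8.0000·y = k_1−k_3 = -16.0000
solve first two rows → x=2.0000, y=5.0000

(2.0000, 5.0000)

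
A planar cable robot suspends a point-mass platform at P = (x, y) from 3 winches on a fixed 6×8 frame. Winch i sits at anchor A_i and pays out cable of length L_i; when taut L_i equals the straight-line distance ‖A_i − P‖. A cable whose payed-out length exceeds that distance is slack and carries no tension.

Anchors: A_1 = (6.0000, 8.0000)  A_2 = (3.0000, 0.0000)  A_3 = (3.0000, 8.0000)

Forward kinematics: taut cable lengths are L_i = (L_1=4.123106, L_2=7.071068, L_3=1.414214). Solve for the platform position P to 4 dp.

circle eqns → linear via eq_j − eq_1; set c_j = A_j·A_j − L_j²
c_1 = 36.0000+64.0000−17.0000 = 83.0000
6.0000·x + 16.0000·y = c_1−c_2 = 124.0000
6.0000·x + 0.0000·y = c_1−c_3 = 12.0000
solve first two rows → x=2.0000, y=7.0000

(2.0000, 7.0000)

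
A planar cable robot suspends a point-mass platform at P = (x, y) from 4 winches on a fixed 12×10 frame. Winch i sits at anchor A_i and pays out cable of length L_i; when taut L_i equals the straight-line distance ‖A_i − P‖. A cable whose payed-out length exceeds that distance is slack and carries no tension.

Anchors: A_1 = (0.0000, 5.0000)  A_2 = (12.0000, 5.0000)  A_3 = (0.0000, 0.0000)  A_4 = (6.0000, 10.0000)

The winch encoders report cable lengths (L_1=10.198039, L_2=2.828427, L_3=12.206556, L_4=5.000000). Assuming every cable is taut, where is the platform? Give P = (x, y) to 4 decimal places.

(10.0000, 7.0000)

circle eqns → linear via eq_j − eq_1; set k_j = A_j·A_j − L_j²
k_1 = 0.0000+25.0000−104.0000 = -79.0000
-24.0000·x + 0.0000·y = k_1−k_2 = -240.0000
0.0000·x + 10.0000·y = k_1−k_3 = 70.0000
-12.0000·x − 10.0000·y = k_1−k_4 = -190.0000
solve first two rows → x=10.0000, y=7.0000
check cable 4: ‖A_4−P‖² = 25.0000 ≈ L_4² = 25.0000 ✓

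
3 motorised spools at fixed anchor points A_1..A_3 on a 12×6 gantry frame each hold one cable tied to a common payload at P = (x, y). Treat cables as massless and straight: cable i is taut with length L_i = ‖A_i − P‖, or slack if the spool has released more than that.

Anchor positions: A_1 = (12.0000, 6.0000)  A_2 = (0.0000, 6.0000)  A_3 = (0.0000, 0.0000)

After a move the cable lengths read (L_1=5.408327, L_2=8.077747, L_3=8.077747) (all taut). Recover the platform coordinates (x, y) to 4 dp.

(7.5000, 3.0000)

circle eqns → linear via eq_j − eq_1; set k_j = A_j·A_j − L_j²
k_1 = 144.0000+36.0000−29.2500 = 150.7500
24.0000·x + 0.0000·y = k_1−k_2 = 180.0000
24.0000·x + 12.0000·y = k_1−k_3 = 216.0000
solve first two rows → x=7.5000, y=3.0000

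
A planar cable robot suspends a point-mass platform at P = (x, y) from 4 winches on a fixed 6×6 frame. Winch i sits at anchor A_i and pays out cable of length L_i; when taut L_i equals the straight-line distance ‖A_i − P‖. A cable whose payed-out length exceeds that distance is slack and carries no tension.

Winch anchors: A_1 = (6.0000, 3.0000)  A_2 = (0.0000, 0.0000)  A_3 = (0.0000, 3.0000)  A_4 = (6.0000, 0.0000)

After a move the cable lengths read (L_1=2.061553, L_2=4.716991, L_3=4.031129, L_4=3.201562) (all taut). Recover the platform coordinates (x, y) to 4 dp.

(4.0000, 2.5000)

each cable: (A_i−P)·(A_i−P) = L_i²; let c_i = ‖A_i‖²−L_i²
c_1 = 36.0000+9.0000−4.2500 = 40.7500
row 1: 12.0000x + 6.0000y = 63.0000  (c_2=-22.2500)
row 2: 12.0000x + 0.0000y = 48.0000  (c_3=-7.2500)
row 3: 0.0000x + 6.0000y = 15.0000  (c_4=25.7500)
Cramer on rows 1–2 → x = 4.0000, y = 2.5000
check cable 4: ‖A_4−P‖² = 10.2500 ≈ L_4² = 10.2500 ✓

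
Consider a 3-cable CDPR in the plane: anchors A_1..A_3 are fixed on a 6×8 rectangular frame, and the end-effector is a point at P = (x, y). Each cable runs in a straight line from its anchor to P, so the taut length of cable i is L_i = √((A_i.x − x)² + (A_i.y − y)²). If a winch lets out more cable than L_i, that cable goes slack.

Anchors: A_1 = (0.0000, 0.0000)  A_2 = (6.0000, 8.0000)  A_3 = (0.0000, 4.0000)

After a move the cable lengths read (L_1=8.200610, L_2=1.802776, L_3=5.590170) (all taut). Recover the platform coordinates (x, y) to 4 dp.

(5.0000, 6.5000)

circle eqns → linear via eq_j − eq_1; set c_j = A_j·A_j − L_j²
c_1 = 0.0000+0.0000−67.2500 = -67.2500
-12.0000·x − 16.0000·y = c_1−c_2 = -164.0000
0.0000·x − 8.0000·y = c_1−c_3 = -52.0000
solve first two rows → x=5.0000, y=6.5000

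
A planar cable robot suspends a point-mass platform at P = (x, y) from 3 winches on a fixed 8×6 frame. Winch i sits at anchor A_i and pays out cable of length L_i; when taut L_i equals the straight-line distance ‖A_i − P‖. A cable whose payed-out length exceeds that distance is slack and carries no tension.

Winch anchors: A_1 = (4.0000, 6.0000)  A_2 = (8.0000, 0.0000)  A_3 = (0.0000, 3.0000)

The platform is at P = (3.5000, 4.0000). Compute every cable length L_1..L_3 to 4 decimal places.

(2.0616, 6.0208, 3.6401)

L_1: Δ = A_1−P = (0.5000, 2.0000) → ‖Δ‖ = √4.2500 = 2.0616
L_2: Δ = A_2−P = (4.5000, -4.0000) → ‖Δ‖ = √36.2500 = 6.0208
L_3: Δ = A_3−P = (-3.5000, -1.0000) → ‖Δ‖ = √13.2500 = 3.6401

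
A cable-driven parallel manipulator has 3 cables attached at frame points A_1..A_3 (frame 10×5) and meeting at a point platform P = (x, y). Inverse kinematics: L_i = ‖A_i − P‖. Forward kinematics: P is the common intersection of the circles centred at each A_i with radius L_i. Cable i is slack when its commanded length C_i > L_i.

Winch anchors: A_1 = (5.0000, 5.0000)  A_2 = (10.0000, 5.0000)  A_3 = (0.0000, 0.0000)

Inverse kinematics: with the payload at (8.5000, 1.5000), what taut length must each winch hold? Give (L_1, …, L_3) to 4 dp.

cable 1: Δx=-3.5000, Δy=3.5000; L_1 = √(Δx²+Δy²) = 4.9497
cable 2: Δx=1.5000, Δy=3.5000; L_2 = √(Δx²+Δy²) = 3.8079
cable 3: Δx=-8.5000, Δy=-1.5000; L_3 = √(Δx²+Δy²) = 8.6313

(4.9497, 3.8079, 8.6313)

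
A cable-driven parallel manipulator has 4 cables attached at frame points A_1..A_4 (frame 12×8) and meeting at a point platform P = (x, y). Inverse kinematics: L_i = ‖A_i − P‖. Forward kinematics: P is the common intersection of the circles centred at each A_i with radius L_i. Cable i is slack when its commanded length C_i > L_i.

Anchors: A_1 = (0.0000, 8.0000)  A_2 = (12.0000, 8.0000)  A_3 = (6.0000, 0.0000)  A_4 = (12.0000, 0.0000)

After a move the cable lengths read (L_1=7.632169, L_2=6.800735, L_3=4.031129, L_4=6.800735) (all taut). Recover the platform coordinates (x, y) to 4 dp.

each cable: (A_i−P)·(A_i−P) = L_i²; let q_i = ‖A_i‖²−L_i²
q_1 = 0.0000+64.0000−58.2500 = 5.7500
row 1: -24.0000x + 0.0000y = -156.0000  (q_2=161.7500)
row 2: -12.0000x + 16.0000y = -14.0000  (q_3=19.7500)
row 3: -24.0000x + 16.0000y = -92.0000  (q_4=97.7500)
Cramer on rows 1–2 → x = 6.5000, y = 4.0000
check cable 4: ‖A_4−P‖² = 46.2500 ≈ L_4² = 46.2500 ✓

(6.5000, 4.0000)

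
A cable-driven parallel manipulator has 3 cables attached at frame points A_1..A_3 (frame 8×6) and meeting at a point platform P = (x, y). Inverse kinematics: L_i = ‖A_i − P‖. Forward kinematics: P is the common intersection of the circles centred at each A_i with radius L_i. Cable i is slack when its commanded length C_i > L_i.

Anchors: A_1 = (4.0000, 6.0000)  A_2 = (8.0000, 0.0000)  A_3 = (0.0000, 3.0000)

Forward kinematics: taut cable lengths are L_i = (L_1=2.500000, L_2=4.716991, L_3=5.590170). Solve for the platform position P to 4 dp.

(5.5000, 4.0000)

expand ‖A_i−P‖²=L_i² and subtract eq 1 (c_i ≔ ‖A_i‖²−L_i²)
c_1 = 16.0000+36.0000−6.2500 = 45.7500
eq1−eq2 → [-8.0000  12.0000]·P = 4.0000
eq1−eq3 → [8.0000  6.0000]·P = 68.0000
2×2 solve → P = (5.5000, 4.0000)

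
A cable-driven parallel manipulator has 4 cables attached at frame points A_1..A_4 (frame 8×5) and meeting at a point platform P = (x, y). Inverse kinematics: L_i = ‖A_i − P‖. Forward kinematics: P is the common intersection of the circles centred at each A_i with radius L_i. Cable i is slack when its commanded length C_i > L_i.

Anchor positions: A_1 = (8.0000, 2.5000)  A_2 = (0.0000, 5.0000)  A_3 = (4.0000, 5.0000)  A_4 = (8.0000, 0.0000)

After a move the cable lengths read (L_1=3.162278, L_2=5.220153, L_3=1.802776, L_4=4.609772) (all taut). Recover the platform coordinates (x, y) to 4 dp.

(5.0000, 3.5000)

each cable: (A_i−P)·(A_i−P) = L_i²; let k_i = ‖A_i‖²−L_i²
k_1 = 64.0000+6.2500−10.0000 = 60.2500
row 1: 16.0000x − 5.0000y = 62.5000  (k_2=-2.2500)
row 2: 8.0000x − 5.0000y = 22.5000  (k_3=37.7500)
row 3: 0.0000x + 5.0000y = 17.5000  (k_4=42.7500)
Cramer on rows 1–2 → x = 5.0000, y = 3.5000
check cable 4: ‖A_4−P‖² = 21.2500 ≈ L_4² = 21.2500 ✓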